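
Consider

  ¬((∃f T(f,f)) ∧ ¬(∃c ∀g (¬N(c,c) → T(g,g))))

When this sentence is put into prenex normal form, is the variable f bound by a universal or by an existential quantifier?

Rewrite implications/biconditionals: A → B as ¬A ∨ B.
  ¬((∃f T(f,f)) ∧ ¬(∃c ∀g (¬¬N(c,c) ∨ T(g,g))))
Push ¬ through the quantifiers and connectives to reach negation normal form:
  (∀f ¬T(f,f)) ∨ (∃c ∀g (N(c,c) ∨ T(g,g)))
Finally move all quantifiers to the prefix:
  ∀f ∃c ∀g (¬T(f,f) ∨ N(c,c) ∨ T(g,g))
The quantifier ∃f sits under an odd number of negations (counting the antecedent side of each →), so it flips to ∀f.

universal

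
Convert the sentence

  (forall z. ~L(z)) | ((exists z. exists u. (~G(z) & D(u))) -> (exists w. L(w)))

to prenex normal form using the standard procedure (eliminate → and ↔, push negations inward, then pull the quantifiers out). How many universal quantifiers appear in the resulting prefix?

3

Rewrite implications/biconditionals: A → B as ¬A ∨ B.
  (forall z. ~L(z)) | ~(exists z. exists u. (~G(z) & D(u))) | (exists w. L(w))
Drive negations inward (¬∀x A ≡ ∃x ¬A, ¬∃x A ≡ ∀x ¬A, De Morgan for ∧/∨):
  (forall z. ~L(z)) | (forall z. forall u. (G(z) | ~D(u))) | (exists w. L(w))
Standardize variables apart so no two quantifiers bind the same name: z↦c.
  (forall z. ~L(z)) | (forall c. forall u. (G(c) | ~D(u))) | (exists w. L(w))
Finally move all quantifiers to the prefix:
  forall z. forall c. forall u. exists w. (~L(z) | G(c) | ~D(u) | L(w))
The prefix is forall z forall c forall u exists w: 3 universal, 1 existential.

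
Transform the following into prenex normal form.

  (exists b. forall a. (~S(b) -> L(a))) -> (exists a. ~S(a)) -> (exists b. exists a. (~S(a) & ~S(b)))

forall b. exists a. forall c. exists w. exists x1. (~S(b) & ~L(a) | S(c) | ~S(x1) & ~S(w))

Rewrite implications/biconditionals: A → B as ¬A ∨ B.
  ~(exists b. forall a. (~~S(b) | L(a))) | ~(exists a. ~S(a)) | (exists b. exists a. (~S(a) & ~S(b)))
Move each ¬ inward, flipping quantifiers it crosses:
  (forall b. exists a. (~S(b) & ~L(a))) | (forall a. S(a)) | (exists b. exists a. (~S(a) & ~S(b)))
Standardize variables apart so no two quantifiers bind the same name: a↦c, b↦w, a↦x1.
  (forall b. exists a. (~S(b) & ~L(a))) | (forall c. S(c)) | (exists w. exists x1. (~S(x1) & ~S(w)))
Finally move all quantifiers to the prefix:
  forall b. exists a. forall c. exists w. exists x1. (~S(b) & ~L(a) | S(c) | ~S(x1) & ~S(w))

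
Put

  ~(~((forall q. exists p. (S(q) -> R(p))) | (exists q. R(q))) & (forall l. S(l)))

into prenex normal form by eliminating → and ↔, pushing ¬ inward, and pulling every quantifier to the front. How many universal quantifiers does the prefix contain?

1

First replace A → B with ¬A ∨ B.
  ~(~((forall q. exists p. (~S(q) | R(p))) | (exists q. R(q))) & (forall l. S(l)))
Push ¬ through the quantifiers and connectives to reach negation normal form:
  (forall q. exists p. (~S(q) | R(p))) | (exists q. R(q)) | (exists l. ~S(l))
Rename bound variables to avoid capture: q↦t.
  (forall q. exists p. (~S(q) | R(p))) | (exists t. R(t)) | (exists l. ~S(l))
Finally move all quantifiers to the prefix:
  forall q. exists p. exists t. exists l. (~S(q) | R(p) | R(t) | ~S(l))
The prefix is forall q exists p exists t exists l: 1 universal, 3 existential.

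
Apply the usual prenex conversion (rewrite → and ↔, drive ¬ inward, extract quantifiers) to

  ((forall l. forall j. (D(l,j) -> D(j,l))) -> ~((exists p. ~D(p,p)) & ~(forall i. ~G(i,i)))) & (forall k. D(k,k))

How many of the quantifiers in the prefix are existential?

2

Eliminate → and ↔ using ¬ and ∨.
  (~(forall l. forall j. (~D(l,j) | D(j,l))) | ~((exists p. ~D(p,p)) & ~(forall i. ~G(i,i)))) & (forall k. D(k,k))
Move each ¬ inward, flipping quantifiers it crosses:
  ((exists l. exists j. (D(l,j) & ~D(j,l))) | (forall p. D(p,p)) | (forall i. ~G(i,i))) & (forall k. D(k,k))
Extract every quantifier outward, since the variables are now distinct and don't occur free across branches:
  exists l. exists j. forall p. forall i. forall k. ((D(l,j) & ~D(j,l) | D(p,p) | ~G(i,i)) & D(k,k))
The prefix is exists l exists j forall p forall i forall k: 3 universal, 2 existential.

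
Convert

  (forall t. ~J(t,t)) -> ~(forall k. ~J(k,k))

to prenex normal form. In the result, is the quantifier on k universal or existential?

existential

First replace A → B with ¬A ∨ B.
  ~(forall t. ~J(t,t)) | ~(forall k. ~J(k,k))
Move each ¬ inward, flipping quantifiers it crosses:
  (exists t. J(t,t)) | (exists k. J(k,k))
All bound variables are already distinct, so no renaming is needed.
Extract every quantifier outward, since the variables are now distinct and don't occur free across branches:
  exists t. exists k. (J(t,t) | J(k,k))
The quantifier forall k sits under an odd number of negations (counting the antecedent side of each →), so it flips to exists k.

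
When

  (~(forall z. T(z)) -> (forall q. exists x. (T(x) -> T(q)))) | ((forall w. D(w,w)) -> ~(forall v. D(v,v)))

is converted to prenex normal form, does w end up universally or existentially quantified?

existential

First replace A → B with ¬A ∨ B.
  ~~(forall z. T(z)) | (forall q. exists x. (~T(x) | T(q))) | ~(forall w. D(w,w)) | ~(forall v. D(v,v))
Move each ¬ inward, flipping quantifiers it crosses:
  (forall z. T(z)) | (forall q. exists x. (~T(x) | T(q))) | (exists w. ~D(w,w)) | (exists v. ~D(v,v))
All bound variables are already distinct, so no renaming is needed.
Finally move all quantifiers to the prefix:
  forall z. forall q. exists x. exists w. exists v. (T(z) | ~T(x) | T(q) | ~D(w,w) | ~D(v,v))
The quantifier forall w sits under an odd number of negations (counting the antecedent side of each →), so it flips to exists w.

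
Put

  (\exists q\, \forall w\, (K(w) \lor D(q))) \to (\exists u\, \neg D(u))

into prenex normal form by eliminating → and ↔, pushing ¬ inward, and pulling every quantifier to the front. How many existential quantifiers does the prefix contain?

Rewrite implications/biconditionals: A → B as ¬A ∨ B.
  \neg (\exists q\, \forall w\, (K(w) \lor D(q))) \lor (\exists u\, \neg D(u))
Drive negations inward (¬∀x A ≡ ∃x ¬A, ¬∃x A ≡ ∀x ¬A, De Morgan for ∧/∨):
  (\forall q\, \exists w\, (\neg K(w) \land \neg D(q))) \lor (\exists u\, \neg D(u))
Finally move all quantifiers to the prefix:
  \forall q\, \exists w\, \exists u\, (\neg K(w) \land \neg D(q) \lor \neg D(u))
The prefix is \forall q \exists w \exists u: 1 universal, 2 existential.

2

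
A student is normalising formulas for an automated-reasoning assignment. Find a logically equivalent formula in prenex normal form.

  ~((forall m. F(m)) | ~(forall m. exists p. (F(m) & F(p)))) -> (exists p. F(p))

First replace A → B with ¬A ∨ B.
  ~~((forall m. F(m)) | ~(forall m. exists p. (F(m) & F(p)))) | (exists p. F(p))
Drive negations inward (¬∀x A ≡ ∃x ¬A, ¬∃x A ≡ ∀x ¬A, De Morgan for ∧/∨):
  (forall m. F(m)) | (exists m. forall p. (~F(m) | ~F(p))) | (exists p. F(p))
Give each quantifier a distinct variable: m↦v1, p↦y.
  (forall m. F(m)) | (exists v1. forall p. (~F(v1) | ~F(p))) | (exists y. F(y))
Extract every quantifier outward, since the variables are now distinct and don't occur free across branches:
  forall m. exists v1. forall p. exists y. (F(m) | ~F(v1) | ~F(p) | F(y))

forall m. exists v1. forall p. exists y. (F(m) | ~F(v1) | ~F(p) | F(y))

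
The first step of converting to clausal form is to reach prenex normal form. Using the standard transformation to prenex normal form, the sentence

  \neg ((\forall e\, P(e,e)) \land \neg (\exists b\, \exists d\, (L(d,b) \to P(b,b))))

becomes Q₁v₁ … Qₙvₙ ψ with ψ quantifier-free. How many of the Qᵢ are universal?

Eliminate → and ↔ using ¬ and ∨.
  \neg ((\forall e\, P(e,e)) \land \neg (\exists b\, \exists d\, (\neg L(d,b) \lor P(b,b))))
Move each ¬ inward, flipping quantifiers it crosses:
  (\exists e\, \neg P(e,e)) \lor (\exists b\, \exists d\, (\neg L(d,b) \lor P(b,b)))
Extract every quantifier outward, since the variables are now distinct and don't occur free across branches:
  \exists e\, \exists b\, \exists d\, (\neg P(e,e) \lor \neg L(d,b) \lor P(b,b))
The prefix is \exists e \exists b \exists d: 0 universal, 3 existential.

0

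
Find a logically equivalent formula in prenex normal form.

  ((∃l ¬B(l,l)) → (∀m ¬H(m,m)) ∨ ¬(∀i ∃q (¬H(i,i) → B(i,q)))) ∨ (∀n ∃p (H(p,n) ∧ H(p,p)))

Eliminate → and ↔ using ¬ and ∨.
  ¬(∃l ¬B(l,l)) ∨ (∀m ¬H(m,m)) ∨ ¬(∀i ∃q (¬¬H(i,i) ∨ B(i,q))) ∨ (∀n ∃p (H(p,n) ∧ H(p,p)))
Move each ¬ inward, flipping quantifiers it crosses:
  (∀l B(l,l)) ∨ (∀m ¬H(m,m)) ∨ (∃i ∀q (¬H(i,i) ∧ ¬B(i,q))) ∨ (∀n ∃p (H(p,n) ∧ H(p,p)))
Extract every quantifier outward, since the variables are now distinct and don't occur free across branches:
  ∀l ∀m ∃i ∀q ∀n ∃p (B(l,l) ∨ ¬H(m,m) ∨ ¬H(i,i) ∧ ¬B(i,q) ∨ H(p,n) ∧ H(p,p))

∀l ∀m ∃i ∀q ∀n ∃p (B(l,l) ∨ ¬H(m,m) ∨ ¬H(i,i) ∧ ¬B(i,q) ∨ H(p,n) ∧ H(p,p))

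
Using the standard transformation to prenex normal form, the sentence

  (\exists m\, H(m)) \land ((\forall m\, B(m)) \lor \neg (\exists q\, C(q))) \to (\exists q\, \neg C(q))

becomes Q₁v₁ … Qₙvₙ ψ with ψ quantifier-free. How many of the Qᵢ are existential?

3

Eliminate → and ↔ using ¬ and ∨.
  \neg ((\exists m\, H(m)) \land ((\forall m\, B(m)) \lor \neg (\exists q\, C(q)))) \lor (\exists q\, \neg C(q))
Move each ¬ inward, flipping quantifiers it crosses:
  (\forall m\, \neg H(m)) \lor (\exists m\, \neg B(m)) \land (\exists q\, C(q)) \lor (\exists q\, \neg C(q))
Rename bound variables to avoid capture: m↦c, q↦r.
  (\forall m\, \neg H(m)) \lor (\exists c\, \neg B(c)) \land (\exists q\, C(q)) \lor (\exists r\, \neg C(r))
Finally move all quantifiers to the prefix:
  \forall m\, \exists c\, \exists q\, \exists r\, (\neg H(m) \lor \neg B(c) \land C(q) \lor \neg C(r))
The prefix is \forall m \exists c \exists q \exists r: 1 universal, 3 existential.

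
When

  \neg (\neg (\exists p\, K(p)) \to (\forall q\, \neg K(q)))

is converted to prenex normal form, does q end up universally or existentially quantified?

existential

First replace A → B with ¬A ∨ B.
  \neg (\neg \neg (\exists p\, K(p)) \lor (\forall q\, \neg K(q)))
Push ¬ through the quantifiers and connectives to reach negation normal form:
  (\forall p\, \neg K(p)) \land (\exists q\, K(q))
Extract every quantifier outward, since the variables are now distinct and don't occur free across branches:
  \forall p\, \exists q\, (\neg K(p) \land K(q))
The quantifier \forall q sits under an odd number of negations (counting the antecedent side of each →), so it flips to \exists q.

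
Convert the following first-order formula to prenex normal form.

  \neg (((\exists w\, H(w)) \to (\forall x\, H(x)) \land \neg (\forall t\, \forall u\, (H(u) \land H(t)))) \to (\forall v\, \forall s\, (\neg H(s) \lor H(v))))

Rewrite implications/biconditionals: A → B as ¬A ∨ B.
  \neg (\neg (\neg (\exists w\, H(w)) \lor (\forall x\, H(x)) \land \neg (\forall t\, \forall u\, (H(u) \land H(t)))) \lor (\forall v\, \forall s\, (\neg H(s) \lor H(v))))
Move each ¬ inward, flipping quantifiers it crosses:
  ((\forall w\, \neg H(w)) \lor (\forall x\, H(x)) \land (\exists t\, \exists u\, (\neg H(u) \lor \neg H(t)))) \land (\exists v\, \exists s\, (H(s) \land \neg H(v)))
Extract every quantifier outward, since the variables are now distinct and don't occur free across branches:
  \forall w\, \forall x\, \exists t\, \exists u\, \exists v\, \exists s\, ((\neg H(w) \lor H(x) \land (\neg H(u) \lor \neg H(t))) \land H(s) \land \neg H(v))

\forall w\, \forall x\, \exists t\, \exists u\, \exists v\, \exists s\, ((\neg H(w) \lor H(x) \land (\neg H(u) \lor \neg H(t))) \land H(s) \land \neg H(v))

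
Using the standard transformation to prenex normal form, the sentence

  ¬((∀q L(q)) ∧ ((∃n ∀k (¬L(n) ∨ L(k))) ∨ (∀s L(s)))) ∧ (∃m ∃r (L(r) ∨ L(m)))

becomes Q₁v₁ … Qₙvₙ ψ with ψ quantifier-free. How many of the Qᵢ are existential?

Push ¬ through the quantifiers and connectives to reach negation normal form:
  ((∃q ¬L(q)) ∨ (∀n ∃k (L(n) ∧ ¬L(k))) ∧ (∃s ¬L(s))) ∧ (∃m ∃r (L(r) ∨ L(m)))
All bound variables are already distinct, so no renaming is needed.
Pull the quantifiers to the front (each side's bound variable is not free in the other side):
  ∃q ∀n ∃k ∃s ∃m ∃r ((¬L(q) ∨ L(n) ∧ ¬L(k) ∧ ¬L(s)) ∧ (L(r) ∨ L(m)))
The prefix is ∃q ∀n ∃k ∃s ∃m ∃r: 1 universal, 5 existential.

5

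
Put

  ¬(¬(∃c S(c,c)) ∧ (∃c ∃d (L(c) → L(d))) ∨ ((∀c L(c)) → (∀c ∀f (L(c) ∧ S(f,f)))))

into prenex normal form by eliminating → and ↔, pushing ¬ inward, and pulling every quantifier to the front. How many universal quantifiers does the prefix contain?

3

First replace A → B with ¬A ∨ B.
  ¬(¬(∃c S(c,c)) ∧ (∃c ∃d (¬L(c) ∨ L(d))) ∨ ¬(∀c L(c)) ∨ (∀c ∀f (L(c) ∧ S(f,f))))
Push ¬ through the quantifiers and connectives to reach negation normal form:
  ((∃c S(c,c)) ∨ (∀c ∀d (L(c) ∧ ¬L(d)))) ∧ (∀c L(c)) ∧ (∃c ∃f (¬L(c) ∨ ¬S(f,f)))
Rename bound variables to avoid capture: c↦z, c↦u1, c↦v.
  ((∃c S(c,c)) ∨ (∀z ∀d (L(z) ∧ ¬L(d)))) ∧ (∀u1 L(u1)) ∧ (∃v ∃f (¬L(v) ∨ ¬S(f,f)))
Pull the quantifiers to the front (each side's bound variable is not free in the other side):
  ∃c ∀z ∀d ∀u1 ∃v ∃f ((S(c,c) ∨ L(z) ∧ ¬L(d)) ∧ L(u1) ∧ (¬L(v) ∨ ¬S(f,f)))
The prefix is ∃c ∀z ∀d ∀u1 ∃v ∃f: 3 universal, 3 existential.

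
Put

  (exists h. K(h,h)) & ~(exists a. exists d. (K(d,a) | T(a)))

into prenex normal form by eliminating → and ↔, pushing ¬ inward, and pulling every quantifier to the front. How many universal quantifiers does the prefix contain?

2

Push ¬ through the quantifiers and connectives to reach negation normal form:
  (exists h. K(h,h)) & (forall a. forall d. (~K(d,a) & ~T(a)))
Pull the quantifiers to the front (each side's bound variable is not free in the other side):
  exists h. forall a. forall d. (K(h,h) & ~K(d,a) & ~T(a))
The prefix is exists h forall a forall d: 2 universal, 1 existential.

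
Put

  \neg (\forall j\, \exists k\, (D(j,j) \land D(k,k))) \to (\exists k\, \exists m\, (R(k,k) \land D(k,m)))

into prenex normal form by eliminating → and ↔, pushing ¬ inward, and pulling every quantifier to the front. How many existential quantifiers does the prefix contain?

First replace A → B with ¬A ∨ B.
  \neg \neg (\forall j\, \exists k\, (D(j,j) \land D(k,k))) \lor (\exists k\, \exists m\, (R(k,k) \land D(k,m)))
Drive negations inward (¬∀x A ≡ ∃x ¬A, ¬∃x A ≡ ∀x ¬A, De Morgan for ∧/∨):
  (\forall j\, \exists k\, (D(j,j) \land D(k,k))) \lor (\exists k\, \exists m\, (R(k,k) \land D(k,m)))
Standardize variables apart so no two quantifiers bind the same name: k↦r.
  (\forall j\, \exists k\, (D(j,j) \land D(k,k))) \lor (\exists r\, \exists m\, (R(r,r) \land D(r,m)))
Pull the quantifiers to the front (each side's bound variable is not free in the other side):
  \forall j\, \exists k\, \exists r\, \exists m\, (D(j,j) \land D(k,k) \lor R(r,r) \land D(r,m))
The prefix is \forall j \exists k \exists r \exists m: 1 universal, 3 existential.

3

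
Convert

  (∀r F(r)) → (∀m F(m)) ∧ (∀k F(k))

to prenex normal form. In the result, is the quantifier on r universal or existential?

existential

First replace A → B with ¬A ∨ B.
  ¬(∀r F(r)) ∨ (∀m F(m)) ∧ (∀k F(k))
Drive negations inward (¬∀x A ≡ ∃x ¬A, ¬∃x A ≡ ∀x ¬A, De Morgan for ∧/∨):
  (∃r ¬F(r)) ∨ (∀m F(m)) ∧ (∀k F(k))
Pull the quantifiers to the front (each side's bound variable is not free in the other side):
  ∃r ∀m ∀k (¬F(r) ∨ F(m) ∧ F(k))
The quantifier ∀r sits under an odd number of negations (counting the antecedent side of each →), so it flips to ∃r.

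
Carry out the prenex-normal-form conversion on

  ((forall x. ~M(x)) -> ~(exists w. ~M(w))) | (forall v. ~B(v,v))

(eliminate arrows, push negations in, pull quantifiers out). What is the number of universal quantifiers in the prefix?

Rewrite implications/biconditionals: A → B as ¬A ∨ B.
  ~(forall x. ~M(x)) | ~(exists w. ~M(w)) | (forall v. ~B(v,v))
Move each ¬ inward, flipping quantifiers it crosses:
  (exists x. M(x)) | (forall w. M(w)) | (forall v. ~B(v,v))
All bound variables are already distinct, so no renaming is needed.
Finally move all quantifiers to the prefix:
  exists x. forall w. forall v. (M(x) | M(w) | ~B(v,v))
The prefix is exists x forall w forall v: 2 universal, 1 existential.

2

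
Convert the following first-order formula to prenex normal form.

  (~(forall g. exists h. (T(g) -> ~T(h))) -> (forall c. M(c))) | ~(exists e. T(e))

First replace A → B with ¬A ∨ B.
  ~~(forall g. exists h. (~T(g) | ~T(h))) | (forall c. M(c)) | ~(exists e. T(e))
Push ¬ through the quantifiers and connectives to reach negation normal form:
  (forall g. exists h. (~T(g) | ~T(h))) | (forall c. M(c)) | (forall e. ~T(e))
All bound variables are already distinct, so no renaming is needed.
Finally move all quantifiers to the prefix:
  forall g. exists h. forall c. forall e. (~T(g) | ~T(h) | M(c) | ~T(e))

forall g. exists h. forall c. forall e. (~T(g) | ~T(h) | M(c) | ~T(e))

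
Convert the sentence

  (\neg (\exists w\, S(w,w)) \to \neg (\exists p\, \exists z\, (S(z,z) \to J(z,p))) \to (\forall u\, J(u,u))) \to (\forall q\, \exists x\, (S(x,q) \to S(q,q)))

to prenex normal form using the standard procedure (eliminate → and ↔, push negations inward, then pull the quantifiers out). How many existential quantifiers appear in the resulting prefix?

Rewrite implications/biconditionals: A → B as ¬A ∨ B.
  \neg (\neg \neg (\exists w\, S(w,w)) \lor \neg \neg (\exists p\, \exists z\, (\neg S(z,z) \lor J(z,p))) \lor (\forall u\, J(u,u))) \lor (\forall q\, \exists x\, (\neg S(x,q) \lor S(q,q)))
Move each ¬ inward, flipping quantifiers it crosses:
  (\forall w\, \neg S(w,w)) \land (\forall p\, \forall z\, (S(z,z) \land \neg J(z,p))) \land (\exists u\, \neg J(u,u)) \lor (\forall q\, \exists x\, (\neg S(x,q) \lor S(q,q)))
All bound variables are already distinct, so no renaming is needed.
Pull the quantifiers to the front (each side's bound variable is not free in the other side):
  \forall w\, \forall p\, \forall z\, \exists u\, \forall q\, \exists x\, (\neg S(w,w) \land S(z,z) \land \neg J(z,p) \land \neg J(u,u) \lor \neg S(x,q) \lor S(q,q))
The prefix is \forall w \forall p \forall z \exists u \forall q \exists x: 4 universal, 2 existential.

2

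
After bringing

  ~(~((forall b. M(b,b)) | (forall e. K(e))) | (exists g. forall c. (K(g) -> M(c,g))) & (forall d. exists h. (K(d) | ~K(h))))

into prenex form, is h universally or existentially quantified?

universal

Rewrite implications/biconditionals: A → B as ¬A ∨ B.
  ~(~((forall b. M(b,b)) | (forall e. K(e))) | (exists g. forall c. (~K(g) | M(c,g))) & (forall d. exists h. (K(d) | ~K(h))))
Move each ¬ inward, flipping quantifiers it crosses:
  ((forall b. M(b,b)) | (forall e. K(e))) & ((forall g. exists c. (K(g) & ~M(c,g))) | (exists d. forall h. (~K(d) & K(h))))
Extract every quantifier outward, since the variables are now distinct and don't occur free across branches:
  forall b. forall e. forall g. exists c. exists d. forall h. ((M(b,b) | K(e)) & (K(g) & ~M(c,g) | ~K(d) & K(h)))
The quantifier exists h sits under an odd number of negations (counting the antecedent side of each →), so it flips to forall h.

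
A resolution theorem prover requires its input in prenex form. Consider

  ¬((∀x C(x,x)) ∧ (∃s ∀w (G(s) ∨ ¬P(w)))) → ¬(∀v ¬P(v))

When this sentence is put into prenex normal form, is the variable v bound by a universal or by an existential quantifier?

First replace A → B with ¬A ∨ B.
  ¬¬((∀x C(x,x)) ∧ (∃s ∀w (G(s) ∨ ¬P(w)))) ∨ ¬(∀v ¬P(v))
Drive negations inward (¬∀x A ≡ ∃x ¬A, ¬∃x A ≡ ∀x ¬A, De Morgan for ∧/∨):
  (∀x C(x,x)) ∧ (∃s ∀w (G(s) ∨ ¬P(w))) ∨ (∃v P(v))
Extract every quantifier outward, since the variables are now distinct and don't occur free across branches:
  ∀x ∃s ∀w ∃v (C(x,x) ∧ (G(s) ∨ ¬P(w)) ∨ P(v))
The quantifier ∀v sits under an odd number of negations (counting the antecedent side of each →), so it flips to ∃v.

existential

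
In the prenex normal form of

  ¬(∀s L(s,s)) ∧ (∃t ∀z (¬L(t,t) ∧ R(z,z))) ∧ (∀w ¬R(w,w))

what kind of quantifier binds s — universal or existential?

existential

Push ¬ through the quantifiers and connectives to reach negation normal form:
  (∃s ¬L(s,s)) ∧ (∃t ∀z (¬L(t,t) ∧ R(z,z))) ∧ (∀w ¬R(w,w))
Extract every quantifier outward, since the variables are now distinct and don't occur free across branches:
  ∃s ∃t ∀z ∀w (¬L(s,s) ∧ ¬L(t,t) ∧ R(z,z) ∧ ¬R(w,w))
The quantifier ∀s sits under an odd number of negations, so it flips to ∃s.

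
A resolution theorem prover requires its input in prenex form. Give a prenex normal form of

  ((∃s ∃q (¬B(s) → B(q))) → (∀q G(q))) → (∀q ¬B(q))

∃s ∃q ∃u ∀a ((B(s) ∨ B(q)) ∧ ¬G(u) ∨ ¬B(a))

First replace A → B with ¬A ∨ B.
  ¬(¬(∃s ∃q (¬¬B(s) ∨ B(q))) ∨ (∀q G(q))) ∨ (∀q ¬B(q))
Drive negations inward (¬∀x A ≡ ∃x ¬A, ¬∃x A ≡ ∀x ¬A, De Morgan for ∧/∨):
  (∃s ∃q (B(s) ∨ B(q))) ∧ (∃q ¬G(q)) ∨ (∀q ¬B(q))
Standardize variables apart so no two quantifiers bind the same name: q↦u, q↦a.
  (∃s ∃q (B(s) ∨ B(q))) ∧ (∃u ¬G(u)) ∨ (∀a ¬B(a))
Extract every quantifier outward, since the variables are now distinct and don't occur free across branches:
  ∃s ∃q ∃u ∀a ((B(s) ∨ B(q)) ∧ ¬G(u) ∨ ¬B(a))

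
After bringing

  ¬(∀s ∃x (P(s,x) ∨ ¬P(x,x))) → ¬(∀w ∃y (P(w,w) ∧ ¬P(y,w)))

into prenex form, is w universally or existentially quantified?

Eliminate → and ↔ using ¬ and ∨.
  ¬¬(∀s ∃x (P(s,x) ∨ ¬P(x,x))) ∨ ¬(∀w ∃y (P(w,w) ∧ ¬P(y,w)))
Move each ¬ inward, flipping quantifiers it crosses:
  (∀s ∃x (P(s,x) ∨ ¬P(x,x))) ∨ (∃w ∀y (¬P(w,w) ∨ P(y,w)))
All bound variables are already distinct, so no renaming is needed.
Finally move all quantifiers to the prefix:
  ∀s ∃x ∃w ∀y (P(s,x) ∨ ¬P(x,x) ∨ ¬P(w,w) ∨ P(y,w))
The quantifier ∀w sits under an odd number of negations (counting the antecedent side of each →), so it flips to ∃w.

existential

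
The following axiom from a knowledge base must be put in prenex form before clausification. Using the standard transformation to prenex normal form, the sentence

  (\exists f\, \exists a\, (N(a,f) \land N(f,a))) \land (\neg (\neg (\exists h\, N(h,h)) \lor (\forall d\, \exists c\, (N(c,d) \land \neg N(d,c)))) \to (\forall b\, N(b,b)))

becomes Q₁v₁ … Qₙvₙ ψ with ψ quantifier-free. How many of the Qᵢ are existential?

3

Rewrite implications/biconditionals: A → B as ¬A ∨ B.
  (\exists f\, \exists a\, (N(a,f) \land N(f,a))) \land (\neg \neg (\neg (\exists h\, N(h,h)) \lor (\forall d\, \exists c\, (N(c,d) \land \neg N(d,c)))) \lor (\forall b\, N(b,b)))
Drive negations inward (¬∀x A ≡ ∃x ¬A, ¬∃x A ≡ ∀x ¬A, De Morgan for ∧/∨):
  (\exists f\, \exists a\, (N(a,f) \land N(f,a))) \land ((\forall h\, \neg N(h,h)) \lor (\forall d\, \exists c\, (N(c,d) \land \neg N(d,c))) \lor (\forall b\, N(b,b)))
Extract every quantifier outward, since the variables are now distinct and don't occur free across branches:
  \exists f\, \exists a\, \forall h\, \forall d\, \exists c\, \forall b\, (N(a,f) \land N(f,a) \land (\neg N(h,h) \lor N(c,d) \land \neg N(d,c) \lor N(b,b)))
The prefix is \exists f \exists a \forall h \forall d \exists c \forall b: 3 universal, 3 existential.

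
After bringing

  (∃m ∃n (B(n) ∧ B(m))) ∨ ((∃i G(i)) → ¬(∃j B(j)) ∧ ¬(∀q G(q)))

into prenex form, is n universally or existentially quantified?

existential

Rewrite implications/biconditionals: A → B as ¬A ∨ B.
  (∃m ∃n (B(n) ∧ B(m))) ∨ ¬(∃i G(i)) ∨ ¬(∃j B(j)) ∧ ¬(∀q G(q))
Drive negations inward (¬∀x A ≡ ∃x ¬A, ¬∃x A ≡ ∀x ¬A, De Morgan for ∧/∨):
  (∃m ∃n (B(n) ∧ B(m))) ∨ (∀i ¬G(i)) ∨ (∀j ¬B(j)) ∧ (∃q ¬G(q))
Pull the quantifiers to the front (each side's bound variable is not free in the other side):
  ∃m ∃n ∀i ∀j ∃q (B(n) ∧ B(m) ∨ ¬G(i) ∨ ¬B(j) ∧ ¬G(q))
The quantifier ∃n sits under an even number of negations (counting the antecedent side of each →), so it remains existential.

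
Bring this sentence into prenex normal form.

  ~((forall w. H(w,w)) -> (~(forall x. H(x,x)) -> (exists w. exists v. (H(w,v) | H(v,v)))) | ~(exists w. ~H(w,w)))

Rewrite implications/biconditionals: A → B as ¬A ∨ B.
  ~(~(forall w. H(w,w)) | ~~(forall x. H(x,x)) | (exists w. exists v. (H(w,v) | H(v,v))) | ~(exists w. ~H(w,w)))
Move each ¬ inward, flipping quantifiers it crosses:
  (forall w. H(w,w)) & (exists x. ~H(x,x)) & (forall w. forall v. (~H(w,v) & ~H(v,v))) & (exists w. ~H(w,w))
Rename bound variables to avoid capture: w↦c, w↦w1.
  (forall w. H(w,w)) & (exists x. ~H(x,x)) & (forall c. forall v. (~H(c,v) & ~H(v,v))) & (exists w1. ~H(w1,w1))
Extract every quantifier outward, since the variables are now distinct and don't occur free across branches:
  forall w. exists x. forall c. forall v. exists w1. (H(w,w) & ~H(x,x) & ~H(c,v) & ~H(v,v) & ~H(w1,w1))

forall w. exists x. forall c. forall v. exists w1. (H(w,w) & ~H(x,x) & ~H(c,v) & ~H(v,v) & ~H(w1,w1))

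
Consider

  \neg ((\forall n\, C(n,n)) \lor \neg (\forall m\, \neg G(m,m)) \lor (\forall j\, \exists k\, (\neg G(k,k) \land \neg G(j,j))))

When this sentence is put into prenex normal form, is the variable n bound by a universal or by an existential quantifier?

existential

Push ¬ through the quantifiers and connectives to reach negation normal form:
  (\exists n\, \neg C(n,n)) \land (\forall m\, \neg G(m,m)) \land (\exists j\, \forall k\, (G(k,k) \lor G(j,j)))
All bound variables are already distinct, so no renaming is needed.
Pull the quantifiers to the front (each side's bound variable is not free in the other side):
  \exists n\, \forall m\, \exists j\, \forall k\, (\neg C(n,n) \land \neg G(m,m) \land (G(k,k) \lor G(j,j)))
The quantifier \forall n sits under an odd number of negations, so it flips to \exists n.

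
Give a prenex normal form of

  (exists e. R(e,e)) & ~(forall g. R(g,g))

exists e. exists g. (R(e,e) & ~R(g,g))

Drive negations inward (¬∀x A ≡ ∃x ¬A, ¬∃x A ≡ ∀x ¬A, De Morgan for ∧/∨):
  (exists e. R(e,e)) & (exists g. ~R(g,g))
Pull the quantifiers to the front (each side's bound variable is not free in the other side):
  exists e. exists g. (R(e,e) & ~R(g,g))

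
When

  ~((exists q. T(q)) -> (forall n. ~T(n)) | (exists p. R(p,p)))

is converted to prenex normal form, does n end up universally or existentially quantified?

existential

First replace A → B with ¬A ∨ B.
  ~(~(exists q. T(q)) | (forall n. ~T(n)) | (exists p. R(p,p)))
Move each ¬ inward, flipping quantifiers it crosses:
  (exists q. T(q)) & (exists n. T(n)) & (forall p. ~R(p,p))
All bound variables are already distinct, so no renaming is needed.
Pull the quantifiers to the front (each side's bound variable is not free in the other side):
  exists q. exists n. forall p. (T(q) & T(n) & ~R(p,p))
The quantifier forall n sits under an odd number of negations (counting the antecedent side of each →), so it flips to exists n.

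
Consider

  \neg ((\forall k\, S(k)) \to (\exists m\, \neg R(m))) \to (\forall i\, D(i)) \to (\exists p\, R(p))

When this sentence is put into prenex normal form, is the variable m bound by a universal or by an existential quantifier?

existential

First replace A → B with ¬A ∨ B.
  \neg \neg (\neg (\forall k\, S(k)) \lor (\exists m\, \neg R(m))) \lor \neg (\forall i\, D(i)) \lor (\exists p\, R(p))
Move each ¬ inward, flipping quantifiers it crosses:
  (\exists k\, \neg S(k)) \lor (\exists m\, \neg R(m)) \lor (\exists i\, \neg D(i)) \lor (\exists p\, R(p))
Pull the quantifiers to the front (each side's bound variable is not free in the other side):
  \exists k\, \exists m\, \exists i\, \exists p\, (\neg S(k) \lor \neg R(m) \lor \neg D(i) \lor R(p))
The quantifier \exists m sits under an even number of negations (counting the antecedent side of each →), so it remains existential.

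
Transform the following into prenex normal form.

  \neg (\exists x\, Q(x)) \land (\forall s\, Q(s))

\forall x\, \forall s\, (\neg Q(x) \land Q(s))

Push ¬ through the quantifiers and connectives to reach negation normal form:
  (\forall x\, \neg Q(x)) \land (\forall s\, Q(s))
Finally move all quantifiers to the prefix:
  \forall x\, \forall s\, (\neg Q(x) \land Q(s))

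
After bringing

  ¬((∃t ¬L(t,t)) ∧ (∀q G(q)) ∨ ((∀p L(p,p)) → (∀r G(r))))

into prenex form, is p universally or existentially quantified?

Eliminate → and ↔ using ¬ and ∨.
  ¬((∃t ¬L(t,t)) ∧ (∀q G(q)) ∨ ¬(∀p L(p,p)) ∨ (∀r G(r)))
Push ¬ through the quantifiers and connectives to reach negation normal form:
  ((∀t L(t,t)) ∨ (∃q ¬G(q))) ∧ (∀p L(p,p)) ∧ (∃r ¬G(r))
Extract every quantifier outward, since the variables are now distinct and don't occur free across branches:
  ∀t ∃q ∀p ∃r ((L(t,t) ∨ ¬G(q)) ∧ L(p,p) ∧ ¬G(r))
The quantifier ∀p sits under an even number of negations (counting the antecedent side of each →), so it remains universal.

universal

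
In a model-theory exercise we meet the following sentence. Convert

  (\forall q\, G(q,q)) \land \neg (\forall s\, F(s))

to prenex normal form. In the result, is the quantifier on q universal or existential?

Drive negations inward (¬∀x A ≡ ∃x ¬A, ¬∃x A ≡ ∀x ¬A, De Morgan for ∧/∨):
  (\forall q\, G(q,q)) \land (\exists s\, \neg F(s))
All bound variables are already distinct, so no renaming is needed.
Extract every quantifier outward, since the variables are now distinct and don't occur free across branches:
  \forall q\, \exists s\, (G(q,q) \land \neg F(s))
The quantifier \forall q sits under an even number of negations, so it remains universal.

universal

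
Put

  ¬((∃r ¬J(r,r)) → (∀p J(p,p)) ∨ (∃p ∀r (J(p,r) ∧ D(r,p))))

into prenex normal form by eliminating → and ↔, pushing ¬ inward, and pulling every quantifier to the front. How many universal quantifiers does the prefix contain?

First replace A → B with ¬A ∨ B.
  ¬(¬(∃r ¬J(r,r)) ∨ (∀p J(p,p)) ∨ (∃p ∀r (J(p,r) ∧ D(r,p))))
Push ¬ through the quantifiers and connectives to reach negation normal form:
  (∃r ¬J(r,r)) ∧ (∃p ¬J(p,p)) ∧ (∀p ∃r (¬J(p,r) ∨ ¬D(r,p)))
Standardize variables apart so no two quantifiers bind the same name: p↦b, r↦t.
  (∃r ¬J(r,r)) ∧ (∃p ¬J(p,p)) ∧ (∀b ∃t (¬J(b,t) ∨ ¬D(t,b)))
Pull the quantifiers to the front (each side's bound variable is not free in the other side):
  ∃r ∃p ∀b ∃t (¬J(r,r) ∧ ¬J(p,p) ∧ (¬J(b,t) ∨ ¬D(t,b)))
The prefix is ∃r ∃p ∀b ∃t: 1 universal, 3 existential.

1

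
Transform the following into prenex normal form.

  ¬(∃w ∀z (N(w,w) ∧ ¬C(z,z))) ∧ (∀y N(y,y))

Drive negations inward (¬∀x A ≡ ∃x ¬A, ¬∃x A ≡ ∀x ¬A, De Morgan for ∧/∨):
  (∀w ∃z (¬N(w,w) ∨ C(z,z))) ∧ (∀y N(y,y))
All bound variables are already distinct, so no renaming is needed.
Pull the quantifiers to the front (each side's bound variable is not free in the other side):
  ∀w ∃z ∀y ((¬N(w,w) ∨ C(z,z)) ∧ N(y,y))

∀w ∃z ∀y ((¬N(w,w) ∨ C(z,z)) ∧ N(y,y))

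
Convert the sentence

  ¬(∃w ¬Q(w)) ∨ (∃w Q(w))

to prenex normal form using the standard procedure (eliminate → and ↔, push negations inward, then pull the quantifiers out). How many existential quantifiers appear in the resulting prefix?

1

Drive negations inward (¬∀x A ≡ ∃x ¬A, ¬∃x A ≡ ∀x ¬A, De Morgan for ∧/∨):
  (∀w Q(w)) ∨ (∃w Q(w))
Standardize variables apart so no two quantifiers bind the same name: w↦x.
  (∀w Q(w)) ∨ (∃x Q(x))
Pull the quantifiers to the front (each side's bound variable is not free in the other side):
  ∀w ∃x (Q(w) ∨ Q(x))
The prefix is ∀w ∃x: 1 universal, 1 existential.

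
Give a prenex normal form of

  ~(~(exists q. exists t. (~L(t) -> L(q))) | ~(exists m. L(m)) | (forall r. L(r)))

First replace A → B with ¬A ∨ B.
  ~(~(exists q. exists t. (~~L(t) | L(q))) | ~(exists m. L(m)) | (forall r. L(r)))
Push ¬ through the quantifiers and connectives to reach negation normal form:
  (exists q. exists t. (L(t) | L(q))) & (exists m. L(m)) & (exists r. ~L(r))
All bound variables are already distinct, so no renaming is needed.
Pull the quantifiers to the front (each side's bound variable is not free in the other side):
  exists q. exists t. exists m. exists r. ((L(t) | L(q)) & L(m) & ~L(r))

exists q. exists t. exists m. exists r. ((L(t) | L(q)) & L(m) & ~L(r))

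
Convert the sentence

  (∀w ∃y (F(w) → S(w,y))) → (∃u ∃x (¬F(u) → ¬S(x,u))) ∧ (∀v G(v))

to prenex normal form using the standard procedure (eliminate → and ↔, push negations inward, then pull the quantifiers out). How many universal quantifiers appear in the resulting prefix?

First replace A → B with ¬A ∨ B.
  ¬(∀w ∃y (¬F(w) ∨ S(w,y))) ∨ (∃u ∃x (¬¬F(u) ∨ ¬S(x,u))) ∧ (∀v G(v))
Push ¬ through the quantifiers and connectives to reach negation normal form:
  (∃w ∀y (F(w) ∧ ¬S(w,y))) ∨ (∃u ∃x (F(u) ∨ ¬S(x,u))) ∧ (∀v G(v))
All bound variables are already distinct, so no renaming is needed.
Extract every quantifier outward, since the variables are now distinct and don't occur free across branches:
  ∃w ∀y ∃u ∃x ∀v (F(w) ∧ ¬S(w,y) ∨ (F(u) ∨ ¬S(x,u)) ∧ G(v))
The prefix is ∃w ∀y ∃u ∃x ∀v: 2 universal, 3 existential.

2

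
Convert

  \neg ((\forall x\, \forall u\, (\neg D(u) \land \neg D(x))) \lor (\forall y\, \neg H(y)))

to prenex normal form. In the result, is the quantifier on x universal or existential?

Drive negations inward (¬∀x A ≡ ∃x ¬A, ¬∃x A ≡ ∀x ¬A, De Morgan for ∧/∨):
  (\exists x\, \exists u\, (D(u) \lor D(x))) \land (\exists y\, H(y))
Finally move all quantifiers to the prefix:
  \exists x\, \exists u\, \exists y\, ((D(u) \lor D(x)) \land H(y))
The quantifier \forall x sits under an odd number of negations, so it flips to \exists x.

existential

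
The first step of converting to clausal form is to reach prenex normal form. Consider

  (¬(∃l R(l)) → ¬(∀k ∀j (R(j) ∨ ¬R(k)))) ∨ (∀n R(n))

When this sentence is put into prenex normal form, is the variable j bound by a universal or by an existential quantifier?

First replace A → B with ¬A ∨ B.
  ¬¬(∃l R(l)) ∨ ¬(∀k ∀j (R(j) ∨ ¬R(k))) ∨ (∀n R(n))
Move each ¬ inward, flipping quantifiers it crosses:
  (∃l R(l)) ∨ (∃k ∃j (¬R(j) ∧ R(k))) ∨ (∀n R(n))
Pull the quantifiers to the front (each side's bound variable is not free in the other side):
  ∃l ∃k ∃j ∀n (R(l) ∨ ¬R(j) ∧ R(k) ∨ R(n))
The quantifier ∀j sits under an odd number of negations (counting the antecedent side of each →), so it flips to ∃j.

existential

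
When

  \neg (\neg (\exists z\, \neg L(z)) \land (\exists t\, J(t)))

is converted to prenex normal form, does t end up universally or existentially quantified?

Push ¬ through the quantifiers and connectives to reach negation normal form:
  (\exists z\, \neg L(z)) \lor (\forall t\, \neg J(t))
All bound variables are already distinct, so no renaming is needed.
Extract every quantifier outward, since the variables are now distinct and don't occur free across branches:
  \exists z\, \forall t\, (\neg L(z) \lor \neg J(t))
The quantifier \exists t sits under an odd number of negations, so it flips to \forall t.

universal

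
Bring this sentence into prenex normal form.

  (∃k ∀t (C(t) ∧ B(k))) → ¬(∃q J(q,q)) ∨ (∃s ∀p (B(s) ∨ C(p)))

∀k ∃t ∀q ∃s ∀p (¬C(t) ∨ ¬B(k) ∨ ¬J(q,q) ∨ B(s) ∨ C(p))

Eliminate → and ↔ using ¬ and ∨.
  ¬(∃k ∀t (C(t) ∧ B(k))) ∨ ¬(∃q J(q,q)) ∨ (∃s ∀p (B(s) ∨ C(p)))
Push ¬ through the quantifiers and connectives to reach negation normal form:
  (∀k ∃t (¬C(t) ∨ ¬B(k))) ∨ (∀q ¬J(q,q)) ∨ (∃s ∀p (B(s) ∨ C(p)))
All bound variables are already distinct, so no renaming is needed.
Extract every quantifier outward, since the variables are now distinct and don't occur free across branches:
  ∀k ∃t ∀q ∃s ∀p (¬C(t) ∨ ¬B(k) ∨ ¬J(q,q) ∨ B(s) ∨ C(p))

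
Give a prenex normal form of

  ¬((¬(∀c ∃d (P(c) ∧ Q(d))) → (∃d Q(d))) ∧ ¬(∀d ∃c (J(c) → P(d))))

First replace A → B with ¬A ∨ B.
  ¬((¬¬(∀c ∃d (P(c) ∧ Q(d))) ∨ (∃d Q(d))) ∧ ¬(∀d ∃c (¬J(c) ∨ P(d))))
Push ¬ through the quantifiers and connectives to reach negation normal form:
  (∃c ∀d (¬P(c) ∨ ¬Q(d))) ∧ (∀d ¬Q(d)) ∨ (∀d ∃c (¬J(c) ∨ P(d)))
Give each quantifier a distinct variable: d↦u1, d↦y1, c↦w1.
  (∃c ∀d (¬P(c) ∨ ¬Q(d))) ∧ (∀u1 ¬Q(u1)) ∨ (∀y1 ∃w1 (¬J(w1) ∨ P(y1)))
Extract every quantifier outward, since the variables are now distinct and don't occur free across branches:
  ∃c ∀d ∀u1 ∀y1 ∃w1 ((¬P(c) ∨ ¬Q(d)) ∧ ¬Q(u1) ∨ ¬J(w1) ∨ P(y1))

∃c ∀d ∀u1 ∀y1 ∃w1 ((¬P(c) ∨ ¬Q(d)) ∧ ¬Q(u1) ∨ ¬J(w1) ∨ P(y1))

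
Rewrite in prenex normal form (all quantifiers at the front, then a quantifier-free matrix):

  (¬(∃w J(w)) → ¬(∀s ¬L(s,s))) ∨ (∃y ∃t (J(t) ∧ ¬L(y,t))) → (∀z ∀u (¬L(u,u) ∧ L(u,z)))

∀w ∀s ∀y ∀t ∀z ∀u (¬J(w) ∧ ¬L(s,s) ∧ (¬J(t) ∨ L(y,t)) ∨ ¬L(u,u) ∧ L(u,z))

Rewrite implications/biconditionals: A → B as ¬A ∨ B.
  ¬(¬¬(∃w J(w)) ∨ ¬(∀s ¬L(s,s)) ∨ (∃y ∃t (J(t) ∧ ¬L(y,t)))) ∨ (∀z ∀u (¬L(u,u) ∧ L(u,z)))
Move each ¬ inward, flipping quantifiers it crosses:
  (∀w ¬J(w)) ∧ (∀s ¬L(s,s)) ∧ (∀y ∀t (¬J(t) ∨ L(y,t))) ∨ (∀z ∀u (¬L(u,u) ∧ L(u,z)))
Finally move all quantifiers to the prefix:
  ∀w ∀s ∀y ∀t ∀z ∀u (¬J(w) ∧ ¬L(s,s) ∧ (¬J(t) ∨ L(y,t)) ∨ ¬L(u,u) ∧ L(u,z))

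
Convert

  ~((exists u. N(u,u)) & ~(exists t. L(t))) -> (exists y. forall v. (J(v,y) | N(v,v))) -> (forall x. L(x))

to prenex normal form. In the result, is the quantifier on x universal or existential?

Rewrite implications/biconditionals: A → B as ¬A ∨ B.
  ~~((exists u. N(u,u)) & ~(exists t. L(t))) | ~(exists y. forall v. (J(v,y) | N(v,v))) | (forall x. L(x))
Push ¬ through the quantifiers and connectives to reach negation normal form:
  (exists u. N(u,u)) & (forall t. ~L(t)) | (forall y. exists v. (~J(v,y) & ~N(v,v))) | (forall x. L(x))
All bound variables are already distinct, so no renaming is needed.
Finally move all quantifiers to the prefix:
  exists u. forall t. forall y. exists v. forall x. (N(u,u) & ~L(t) | ~J(v,y) & ~N(v,v) | L(x))
The quantifier forall x sits under an even number of negations (counting the antecedent side of each →), so it remains universal.

universal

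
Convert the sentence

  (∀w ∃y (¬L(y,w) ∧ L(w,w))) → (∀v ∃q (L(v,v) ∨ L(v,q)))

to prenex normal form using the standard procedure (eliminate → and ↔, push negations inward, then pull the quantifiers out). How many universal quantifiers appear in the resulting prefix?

2

First replace A → B with ¬A ∨ B.
  ¬(∀w ∃y (¬L(y,w) ∧ L(w,w))) ∨ (∀v ∃q (L(v,v) ∨ L(v,q)))
Drive negations inward (¬∀x A ≡ ∃x ¬A, ¬∃x A ≡ ∀x ¬A, De Morgan for ∧/∨):
  (∃w ∀y (L(y,w) ∨ ¬L(w,w))) ∨ (∀v ∃q (L(v,v) ∨ L(v,q)))
All bound variables are already distinct, so no renaming is needed.
Finally move all quantifiers to the prefix:
  ∃w ∀y ∀v ∃q (L(y,w) ∨ ¬L(w,w) ∨ L(v,v) ∨ L(v,q))
The prefix is ∃w ∀y ∀v ∃q: 2 universal, 2 existential.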